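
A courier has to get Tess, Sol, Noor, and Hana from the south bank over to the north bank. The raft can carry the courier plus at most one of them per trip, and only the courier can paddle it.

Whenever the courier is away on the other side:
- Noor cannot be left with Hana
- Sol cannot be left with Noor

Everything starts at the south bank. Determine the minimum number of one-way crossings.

Counting alone: the courier can take at most 1 across per trip to the north bank, so moving all 4 needs at least 4 loaded trips out, with a return between consecutive ones — at least 7 crossings.
The safety rule pushes this higher. Following every safe sequence of crossings, the most of the 4 that can be at the north bank as the raft arrives there on crossing 7 is 3 — never all 4.
So no plan with fewer than 9 crossings exists, and this one achieves 9:
1. Courier goes to the north bank with Noor.  [the south bank: Hana, Sol, Tess | the north bank: Noor]
2. Courier goes back to the south bank alone.  [the south bank: Hana, Sol, Tess | the north bank: Noor]
3. Courier goes to the north bank with Tess.  [the south bank: Hana, Sol | the north bank: Noor, Tess]
4. Courier goes back to the south bank alone.  [the south bank: Hana, Sol | the north bank: Noor, Tess]
5. Courier goes to the north bank with Sol.  [the south bank: Hana | the north bank: Noor, Sol, Tess]
6. Courier goes back to the south bank with Noor.  [the south bank: Hana, Noor | the north bank: Sol, Tess]
7. Courier goes to the north bank with Hana.  [the south bank: Noor | the north bank: Hana, Sol, Tess]
8. Courier goes back to the south bank alone.  [the south bank: Noor | the north bank: Hana, Sol, Tess]
9. Courier goes to the north bank with Noor.  [the south bank: — | the north bank: Hana, Noor, Sol, Tess]

9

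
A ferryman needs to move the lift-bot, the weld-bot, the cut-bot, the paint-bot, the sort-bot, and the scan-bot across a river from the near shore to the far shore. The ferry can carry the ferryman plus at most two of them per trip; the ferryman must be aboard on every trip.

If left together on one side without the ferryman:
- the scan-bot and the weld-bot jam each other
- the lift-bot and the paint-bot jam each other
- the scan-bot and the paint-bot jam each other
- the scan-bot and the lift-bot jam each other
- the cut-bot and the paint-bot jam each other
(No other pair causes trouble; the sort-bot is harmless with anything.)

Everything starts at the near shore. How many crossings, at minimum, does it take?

Counting alone: the ferryman can take at most 2 across per trip to the far shore, so moving all 6 needs at least 3 loaded trips out, with a return between consecutive ones — at least 5 crossings.
The safety rule pushes this higher. Following every safe sequence of crossings, the most of the 6 that can be at the far shore as the ferry arrives there on crossings 5, 7 is 4, 5 respectively — never all 6.
So no plan with fewer than 9 crossings exists, and this one achieves 9:
1. Ferryman goes to the far shore with the paint-bot and the scan-bot.
2. Ferryman goes back to the near shore with the paint-bot.
3. Ferryman goes to the far shore with the cut-bot and the lift-bot.
4. Ferryman goes back to the near shore with the lift-bot.
5. Ferryman goes to the far shore with the lift-bot and the weld-bot.
6. Ferryman goes back to the near shore with the scan-bot.
7. Ferryman goes to the far shore with the paint-bot and the sort-bot.
8. Ferryman goes back to the near shore with the paint-bot.
9. Ferryman goes to the far shore with the paint-bot and the scan-bot.

9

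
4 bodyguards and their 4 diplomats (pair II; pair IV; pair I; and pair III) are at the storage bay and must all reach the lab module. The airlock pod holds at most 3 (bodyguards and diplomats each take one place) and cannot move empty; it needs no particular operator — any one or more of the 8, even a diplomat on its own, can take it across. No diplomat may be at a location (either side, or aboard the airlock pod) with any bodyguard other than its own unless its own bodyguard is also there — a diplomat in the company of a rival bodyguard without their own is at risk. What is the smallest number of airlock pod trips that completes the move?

Counting alone: each trip to the lab module takes at most 3 across and each return brings at least 1 back, so after t trips out (and t−1 returns) at most 3t − (t−1) of the 8 are across; that first reaches 8 at t = 4, so at least 7 crossings are needed.
The safety rule pushes this higher. Following every safe sequence of crossings, the most of the 8 that can be at the lab module as the airlock pod arrives there on crossing 7 is 7 — never all 8.
So no plan with fewer than 9 crossings exists, and this one achieves 9:
1. bodyguard II and diplomat II cross → the lab module.
2. bodyguard II crosses ← the storage bay.
3. bodyguard II, bodyguard IV, and diplomat IV cross → the lab module.
4. bodyguard II and diplomat II cross ← the storage bay.
5. bodyguard I, bodyguard II, and bodyguard III cross → the lab module.
6. diplomat IV crosses ← the storage bay.
7. diplomat II and diplomat IV cross → the lab module.
8. diplomat II crosses ← the storage bay.
9. diplomat I, diplomat II, and diplomat III cross → the lab module.

9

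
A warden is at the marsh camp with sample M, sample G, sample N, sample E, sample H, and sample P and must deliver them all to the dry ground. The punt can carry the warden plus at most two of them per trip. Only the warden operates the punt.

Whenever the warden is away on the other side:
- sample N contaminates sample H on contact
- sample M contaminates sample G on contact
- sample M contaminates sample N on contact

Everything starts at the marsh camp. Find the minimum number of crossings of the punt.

Counting alone: the warden can take at most 2 across per trip to the dry ground, so moving all 6 needs at least 3 loaded trips out, with a return between consecutive ones — at least 5 crossings.
The plan below uses exactly 5 crossings, so it is optimal:
1. Warden goes to the dry ground with sample H and sample M.
2. Warden goes back to the marsh camp alone.
3. Warden goes to the dry ground with sample E and sample P.
4. Warden goes back to the marsh camp alone.
5. Warden goes to the dry ground with sample G and sample N.

5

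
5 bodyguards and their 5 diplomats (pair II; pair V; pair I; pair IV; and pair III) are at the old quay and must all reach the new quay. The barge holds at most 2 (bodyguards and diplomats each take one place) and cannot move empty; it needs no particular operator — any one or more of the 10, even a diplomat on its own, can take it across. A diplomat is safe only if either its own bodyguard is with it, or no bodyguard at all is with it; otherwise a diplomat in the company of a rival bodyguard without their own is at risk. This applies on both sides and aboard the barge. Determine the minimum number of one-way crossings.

Following every safe sequence of crossings from the start, the most of the 10 that can be at the new quay as the barge arrives there on crossings 1, 3, 5, 7 is 2, 3, 4, 5 respectively; the best ever achieved is 5 of 10.
From crossing 9 on, no configuration arises that was not already reachable earlier: only 82 distinct safe configurations (who is on which side, and where the barge is) can ever be reached, none of them has everyone across, and every continuation just revisits them. So no valid plan exists.

impossible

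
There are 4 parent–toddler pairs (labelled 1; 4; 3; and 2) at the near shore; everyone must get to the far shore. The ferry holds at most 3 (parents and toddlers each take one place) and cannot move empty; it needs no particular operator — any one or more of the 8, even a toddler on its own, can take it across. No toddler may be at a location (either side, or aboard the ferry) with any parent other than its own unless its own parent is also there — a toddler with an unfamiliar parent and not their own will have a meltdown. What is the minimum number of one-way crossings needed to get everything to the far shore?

9

Counting alone: each trip to the far shore takes at most 3 across and each return brings at least 1 back, so after t trips out (and t−1 returns) at most 3t − (t−1) of the 8 are across; that first reaches 8 at t = 4, so at least 7 crossings are needed.
The safety rule pushes this higher. Following every safe sequence of crossings, the most of the 8 that can be at the far shore as the ferry arrives there on crossing 7 is 7 — never all 8.
So no plan with fewer than 9 crossings exists, and this one achieves 9:
1. parent 1 and toddler 1 cross → the far shore.
2. parent 1 crosses ← the near shore.
3. parent 1, parent 4, and toddler 4 cross → the far shore.
4. parent 1 and toddler 1 cross ← the near shore.
5. parent 1, parent 2, and parent 3 cross → the far shore.
6. toddler 4 crosses ← the near shore.
7. toddler 1 and toddler 4 cross → the far shore.
8. toddler 1 crosses ← the near shore.
9. toddler 1, toddler 2, and toddler 3 cross → the far shore.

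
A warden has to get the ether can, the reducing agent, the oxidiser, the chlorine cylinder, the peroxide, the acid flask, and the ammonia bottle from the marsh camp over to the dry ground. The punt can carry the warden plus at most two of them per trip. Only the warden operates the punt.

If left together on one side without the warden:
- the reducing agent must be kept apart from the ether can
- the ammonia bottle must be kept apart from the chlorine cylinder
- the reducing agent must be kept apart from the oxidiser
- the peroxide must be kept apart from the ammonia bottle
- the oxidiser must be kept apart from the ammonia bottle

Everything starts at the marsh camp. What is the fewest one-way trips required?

9

Counting alone: the warden can take at most 2 across per trip to the dry ground, so moving all 7 needs at least 4 loaded trips out, with a return between consecutive ones — at least 7 crossings.
The safety rule pushes this higher. Following every safe sequence of crossings, the most of the 7 that can be at the dry ground as the punt arrives there on crossing 7 is 6 — never all 7.
So no plan with fewer than 9 crossings exists, and this one achieves 9:
1. Warden goes to the dry ground with the ammonia bottle and the reducing agent.  [the marsh camp: the acid flask, the chlorine cylinder, the ether can, the oxidiser, the peroxide | the dry ground: the ammonia bottle, the reducing agent]
2. Warden goes back to the marsh camp alone.  [the marsh camp: the acid flask, the chlorine cylinder, the ether can, the oxidiser, the peroxide | the dry ground: the ammonia bottle, the reducing agent]
3. Warden goes to the dry ground with the ether can.  [the marsh camp: the acid flask, the chlorine cylinder, the oxidiser, the peroxide | the dry ground: the ammonia bottle, the ether can, the reducing agent]
4. Warden goes back to the marsh camp with the reducing agent.  [the marsh camp: the acid flask, the chlorine cylinder, the oxidiser, the peroxide, the reducing agent | the dry ground: the ammonia bottle, the ether can]
5. Warden goes to the dry ground with the chlorine cylinder and the oxidiser.  [the marsh camp: the acid flask, the peroxide, the reducing agent | the dry ground: the ammonia bottle, the chlorine cylinder, the ether can, the oxidiser]
6. Warden goes back to the marsh camp with the ammonia bottle.  [the marsh camp: the acid flask, the ammonia bottle, the peroxide, the reducing agent | the dry ground: the chlorine cylinder, the ether can, the oxidiser]
7. Warden goes to the dry ground with the acid flask and the peroxide.  [the marsh camp: the ammonia bottle, the reducing agent | the dry ground: the acid flask, the chlorine cylinder, the ether can, the oxidiser, the peroxide]
8. Warden goes back to the marsh camp alone.  [the marsh camp: the ammonia bottle, the reducing agent | the dry ground: the acid flask, the chlorine cylinder, the ether can, the oxidiser, the peroxide]
9. Warden goes to the dry ground with the ammonia bottle and the reducing agent.  [the marsh camp: — | the dry ground: the acid flask, the ammonia bottle, the chlorine cylinder, the ether can, the oxidiser, the peroxide, the reducing agent]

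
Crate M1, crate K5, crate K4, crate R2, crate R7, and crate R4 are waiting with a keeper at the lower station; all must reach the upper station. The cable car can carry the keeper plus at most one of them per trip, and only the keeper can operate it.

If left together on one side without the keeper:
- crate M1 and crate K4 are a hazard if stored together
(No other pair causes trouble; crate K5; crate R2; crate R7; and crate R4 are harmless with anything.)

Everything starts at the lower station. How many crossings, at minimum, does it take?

11

Counting alone: the keeper can take at most 1 across per trip to the upper station, so moving all 6 needs at least 6 loaded trips out, with a return between consecutive ones — at least 11 crossings.
The plan below uses exactly 11 crossings, so it is optimal:
1. Keeper goes to the upper station with crate M1.
2. Keeper goes back to the lower station alone.
3. Keeper goes to the upper station with crate K5.
4. Keeper goes back to the lower station alone.
5. Keeper goes to the upper station with crate R2.
6. Keeper goes back to the lower station alone.
7. Keeper goes to the upper station with crate R7.
8. Keeper goes back to the lower station alone.
9. Keeper goes to the upper station with crate R4.
10. Keeper goes back to the lower station alone.
11. Keeper goes to the upper station with crate K4.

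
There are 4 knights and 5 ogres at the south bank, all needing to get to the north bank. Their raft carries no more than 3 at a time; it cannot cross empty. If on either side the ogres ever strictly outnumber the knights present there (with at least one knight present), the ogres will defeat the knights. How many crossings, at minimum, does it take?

impossible

The ogres already outnumber the knights at the south bank before anyone moves, so the starting position itself is disallowed.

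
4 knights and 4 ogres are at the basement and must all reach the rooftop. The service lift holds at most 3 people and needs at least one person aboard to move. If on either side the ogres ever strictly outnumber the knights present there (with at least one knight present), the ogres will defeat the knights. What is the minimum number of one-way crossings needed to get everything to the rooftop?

9

Counting alone: each trip to the rooftop takes at most 3 across and each return brings at least 1 back, so after t trips out (and t−1 returns) at most 3t − (t−1) of the 8 are across; that first reaches 8 at t = 4, so at least 7 crossings are needed.
The safety rule pushes this higher. Following every safe sequence of crossings, the most of the 8 that can be at the rooftop as the service lift arrives there on crossing 7 is 7 — never all 8.
So no plan with fewer than 9 crossings exists, and this one achieves 9:
1. 2 ogres → the rooftop.  (the basement: 4K 2O; the rooftop: 0K 2O)
2. 1 ogre ← the basement.  (the basement: 4K 3O; the rooftop: 0K 1O)
3. 3 ogres → the rooftop.  (the basement: 4K 0O; the rooftop: 0K 4O)
4. 1 ogre ← the basement.  (the basement: 4K 1O; the rooftop: 0K 3O)
5. 3 knights → the rooftop.  (the basement: 1K 1O; the rooftop: 3K 3O)
6. 1 knight and 1 ogre ← the basement.  (the basement: 2K 2O; the rooftop: 2K 2O)
7. 2 knights → the rooftop.  (the basement: 0K 2O; the rooftop: 4K 2O)
8. 1 ogre ← the basement.  (the basement: 0K 3O; the rooftop: 4K 1O)
9. 3 ogres → the rooftop.  (the basement: 0K 0O; the rooftop: 4K 4O)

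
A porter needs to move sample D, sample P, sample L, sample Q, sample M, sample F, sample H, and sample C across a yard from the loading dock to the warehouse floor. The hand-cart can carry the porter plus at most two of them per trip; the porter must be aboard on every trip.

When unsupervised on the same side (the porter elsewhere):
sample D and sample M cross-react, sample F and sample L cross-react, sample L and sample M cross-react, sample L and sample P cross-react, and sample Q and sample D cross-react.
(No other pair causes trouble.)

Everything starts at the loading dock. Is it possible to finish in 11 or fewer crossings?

Yes

Yes — this plan uses 9 crossings (≤ 11):
1. Porter goes to the warehouse floor with sample D and sample L.  [the loading dock: sample C, sample F, sample H, sample M, sample P, sample Q | the warehouse floor: sample D, sample L]
2. Porter goes back to the loading dock alone.  [the loading dock: sample C, sample F, sample H, sample M, sample P, sample Q | the warehouse floor: sample D, sample L]
3. Porter goes to the warehouse floor with sample P and sample Q.  [the loading dock: sample C, sample F, sample H, sample M | the warehouse floor: sample D, sample L, sample P, sample Q]
4. Porter goes back to the loading dock with sample D and sample L.  [the loading dock: sample C, sample D, sample F, sample H, sample L, sample M | the warehouse floor: sample P, sample Q]
5. Porter goes to the warehouse floor with sample F and sample M.  [the loading dock: sample C, sample D, sample H, sample L | the warehouse floor: sample F, sample M, sample P, sample Q]
6. Porter goes back to the loading dock alone.  [the loading dock: sample C, sample D, sample H, sample L | the warehouse floor: sample F, sample M, sample P, sample Q]
7. Porter goes to the warehouse floor with sample C and sample H.  [the loading dock: sample D, sample L | the warehouse floor: sample C, sample F, sample H, sample M, sample P, sample Q]
8. Porter goes back to the loading dock alone.  [the loading dock: sample D, sample L | the warehouse floor: sample C, sample F, sample H, sample M, sample P, sample Q]
9. Porter goes to the warehouse floor with sample D and sample L.  [the loading dock: — | the warehouse floor: sample C, sample D, sample F, sample H, sample L, sample M, sample P, sample Q]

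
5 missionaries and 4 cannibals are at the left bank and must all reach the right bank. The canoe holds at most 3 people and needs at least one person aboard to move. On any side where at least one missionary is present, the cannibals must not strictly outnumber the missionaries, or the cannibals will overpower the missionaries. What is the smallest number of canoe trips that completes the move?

Counting alone: each trip to the right bank takes at most 3 across and each return brings at least 1 back, so after t trips out (and t−1 returns) at most 3t − (t−1) of the 9 are across; that first reaches 9 at t = 4, so at least 7 crossings are needed.
The plan below uses exactly 7 crossings, so it is optimal:
1. 3 cannibals → the right bank.  (the left bank: 5M 1C; the right bank: 0M 3C)
2. 1 cannibal ← the left bank.  (the left bank: 5M 2C; the right bank: 0M 2C)
3. 3 missionaries → the right bank.  (the left bank: 2M 2C; the right bank: 3M 2C)
4. 1 missionary ← the left bank.  (the left bank: 3M 2C; the right bank: 2M 2C)
5. 2 missionaries and 1 cannibal → the right bank.  (the left bank: 1M 1C; the right bank: 4M 3C)
6. 1 missionary ← the left bank.  (the left bank: 2M 1C; the right bank: 3M 3C)
7. 2 missionaries and 1 cannibal → the right bank.  (the left bank: 0M 0C; the right bank: 5M 4C)

7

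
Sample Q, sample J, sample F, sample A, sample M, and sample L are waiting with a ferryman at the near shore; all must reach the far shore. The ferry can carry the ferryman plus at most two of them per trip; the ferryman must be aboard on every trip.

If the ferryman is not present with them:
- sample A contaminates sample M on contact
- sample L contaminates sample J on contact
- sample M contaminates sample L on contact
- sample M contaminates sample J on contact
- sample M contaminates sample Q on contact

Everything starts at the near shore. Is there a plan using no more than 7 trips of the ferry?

No

Counting alone: the ferryman can take at most 2 across per trip to the far shore, so moving all 6 needs at least 3 loaded trips out, with a return between consecutive ones — at least 5 crossings.
The safety rule pushes this higher. Following every safe sequence of crossings, the most of the 6 that can be at the far shore as the ferry arrives there on crossings 5, 7 is 4, 5 respectively — never all 6.
So the move cannot be finished within 7 crossings. (The shortest complete plan takes 9:)
1. Ferryman goes to the far shore with sample J and sample M.  [the near shore: sample A, sample F, sample L, sample Q | the far shore: sample J, sample M]
2. Ferryman goes back to the near shore with sample J.  [the near shore: sample A, sample F, sample J, sample L, sample Q | the far shore: sample M]
3. Ferryman goes to the far shore with sample J and sample Q.  [the near shore: sample A, sample F, sample L | the far shore: sample J, sample M, sample Q]
4. Ferryman goes back to the near shore with sample M.  [the near shore: sample A, sample F, sample L, sample M | the far shore: sample J, sample Q]
5. Ferryman goes to the far shore with sample F and sample M.  [the near shore: sample A, sample L | the far shore: sample F, sample J, sample M, sample Q]
6. Ferryman goes back to the near shore with sample M.  [the near shore: sample A, sample L, sample M | the far shore: sample F, sample J, sample Q]
7. Ferryman goes to the far shore with sample A and sample M.  [the near shore: sample L | the far shore: sample A, sample F, sample J, sample M, sample Q]
8. Ferryman goes back to the near shore with sample M.  [the near shore: sample L, sample M | the far shore: sample A, sample F, sample J, sample Q]
9. Ferryman goes to the far shore with sample L and sample M.  [the near shore: — | the far shore: sample A, sample F, sample J, sample L, sample M, sample Q]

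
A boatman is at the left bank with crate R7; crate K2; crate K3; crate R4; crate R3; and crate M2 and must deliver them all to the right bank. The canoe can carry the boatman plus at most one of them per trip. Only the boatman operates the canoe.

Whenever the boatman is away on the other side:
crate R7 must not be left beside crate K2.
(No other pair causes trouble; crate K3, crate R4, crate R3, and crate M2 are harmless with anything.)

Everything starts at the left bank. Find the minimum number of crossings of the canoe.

11

Counting alone: the boatman can take at most 1 across per trip to the right bank, so moving all 6 needs at least 6 loaded trips out, with a return between consecutive ones — at least 11 crossings.
The plan below uses exactly 11 crossings, so it is optimal:
1. Boatman goes to the right bank with crate R7.  [the left bank: crate K2, crate K3, crate M2, crate R3, crate R4 | the right bank: crate R7]
2. Boatman goes back to the left bank alone.  [the left bank: crate K2, crate K3, crate M2, crate R3, crate R4 | the right bank: crate R7]
3. Boatman goes to the right bank with crate K3.  [the left bank: crate K2, crate M2, crate R3, crate R4 | the right bank: crate K3, crate R7]
4. Boatman goes back to the left bank alone.  [the left bank: crate K2, crate M2, crate R3, crate R4 | the right bank: crate K3, crate R7]
5. Boatman goes to the right bank with crate R4.  [the left bank: crate K2, crate M2, crate R3 | the right bank: crate K3, crate R4, crate R7]
6. Boatman goes back to the left bank alone.  [the left bank: crate K2, crate M2, crate R3 | the right bank: crate K3, crate R4, crate R7]
7. Boatman goes to the right bank with crate R3.  [the left bank: crate K2, crate M2 | the right bank: crate K3, crate R3, crate R4, crate R7]
8. Boatman goes back to the left bank alone.  [the left bank: crate K2, crate M2 | the right bank: crate K3, crate R3, crate R4, crate R7]
9. Boatman goes to the right bank with crate M2.  [the left bank: crate K2 | the right bank: crate K3, crate M2, crate R3, crate R4, crate R7]
10. Boatman goes back to the left bank alone.  [the left bank: crate K2 | the right bank: crate K3, crate M2, crate R3, crate R4, crate R7]
11. Boatman goes to the right bank with crate K2.  [the left bank: — | the right bank: crate K2, crate K3, crate M2, crate R3, crate R4, crate R7]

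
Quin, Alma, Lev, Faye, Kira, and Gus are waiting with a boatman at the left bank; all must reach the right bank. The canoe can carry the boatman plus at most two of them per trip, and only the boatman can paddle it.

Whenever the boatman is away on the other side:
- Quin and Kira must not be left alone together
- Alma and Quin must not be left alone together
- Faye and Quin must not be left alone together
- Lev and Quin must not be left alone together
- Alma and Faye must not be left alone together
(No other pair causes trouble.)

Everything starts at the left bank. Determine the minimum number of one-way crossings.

Counting alone: the boatman can take at most 2 across per trip to the right bank, so moving all 6 needs at least 3 loaded trips out, with a return between consecutive ones — at least 5 crossings.
The safety rule pushes this higher. Following every safe sequence of crossings, the most of the 6 that can be at the right bank as the canoe arrives there on crossings 5, 7 is 4, 5 respectively — never all 6.
So no plan with fewer than 9 crossings exists, and this one achieves 9:
1. Boatman goes to the right bank with Alma and Quin.  [the left bank: Faye, Gus, Kira, Lev | the right bank: Alma, Quin]
2. Boatman goes back to the left bank with Quin.  [the left bank: Faye, Gus, Kira, Lev, Quin | the right bank: Alma]
3. Boatman goes to the right bank with Lev and Quin.  [the left bank: Faye, Gus, Kira | the right bank: Alma, Lev, Quin]
4. Boatman goes back to the left bank with Quin.  [the left bank: Faye, Gus, Kira, Quin | the right bank: Alma, Lev]
5. Boatman goes to the right bank with Kira and Quin.  [the left bank: Faye, Gus | the right bank: Alma, Kira, Lev, Quin]
6. Boatman goes back to the left bank with Quin.  [the left bank: Faye, Gus, Quin | the right bank: Alma, Kira, Lev]
7. Boatman goes to the right bank with Gus and Quin.  [the left bank: Faye | the right bank: Alma, Gus, Kira, Lev, Quin]
8. Boatman goes back to the left bank with Quin.  [the left bank: Faye, Quin | the right bank: Alma, Gus, Kira, Lev]
9. Boatman goes to the right bank with Faye and Quin.  [the left bank: — | the right bank: Alma, Faye, Gus, Kira, Lev, Quin]

9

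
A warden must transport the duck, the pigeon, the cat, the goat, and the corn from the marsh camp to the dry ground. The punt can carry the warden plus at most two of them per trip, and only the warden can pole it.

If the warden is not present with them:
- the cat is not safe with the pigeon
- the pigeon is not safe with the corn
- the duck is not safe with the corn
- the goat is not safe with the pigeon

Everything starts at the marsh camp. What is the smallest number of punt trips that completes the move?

5

Counting alone: the warden can take at most 2 across per trip to the dry ground, so moving all 5 needs at least 3 loaded trips out, with a return between consecutive ones — at least 5 crossings.
The plan below uses exactly 5 crossings, so it is optimal:
1. Warden goes to the dry ground with the duck and the pigeon.  [the marsh camp: the cat, the corn, the goat | the dry ground: the duck, the pigeon]
2. Warden goes back to the marsh camp alone.  [the marsh camp: the cat, the corn, the goat | the dry ground: the duck, the pigeon]
3. Warden goes to the dry ground with the cat and the goat.  [the marsh camp: the corn | the dry ground: the cat, the duck, the goat, the pigeon]
4. Warden goes back to the marsh camp with the pigeon.  [the marsh camp: the corn, the pigeon | the dry ground: the cat, the duck, the goat]
5. Warden goes to the dry ground with the corn and the pigeon.  [the marsh camp: — | the dry ground: the cat, the corn, the duck, the goat, the pigeon]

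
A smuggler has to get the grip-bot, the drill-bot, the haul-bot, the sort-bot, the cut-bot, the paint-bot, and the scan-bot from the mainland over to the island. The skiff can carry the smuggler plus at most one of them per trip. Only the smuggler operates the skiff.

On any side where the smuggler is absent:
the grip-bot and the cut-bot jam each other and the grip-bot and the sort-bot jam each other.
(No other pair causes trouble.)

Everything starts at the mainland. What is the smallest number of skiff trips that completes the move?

Counting alone: the smuggler can take at most 1 across per trip to the island, so moving all 7 needs at least 7 loaded trips out, with a return between consecutive ones — at least 13 crossings.
The safety rule pushes this higher. Following every safe sequence of crossings, the most of the 7 that can be at the island as the skiff arrives there on crossing 13 is 6 — never all 7.
So no plan with fewer than 15 crossings exists, and this one achieves 15:
1. Smuggler goes to the island with the grip-bot.
2. Smuggler goes back to the mainland alone.
3. Smuggler goes to the island with the drill-bot.
4. Smuggler goes back to the mainland alone.
5. Smuggler goes to the island with the haul-bot.
6. Smuggler goes back to the mainland alone.
7. Smuggler goes to the island with the sort-bot.
8. Smuggler goes back to the mainland with the grip-bot.
9. Smuggler goes to the island with the cut-bot.
10. Smuggler goes back to the mainland alone.
11. Smuggler goes to the island with the paint-bot.
12. Smuggler goes back to the mainland alone.
13. Smuggler goes to the island with the scan-bot.
14. Smuggler goes back to the mainland alone.
15. Smuggler goes to the island with the grip-bot.

15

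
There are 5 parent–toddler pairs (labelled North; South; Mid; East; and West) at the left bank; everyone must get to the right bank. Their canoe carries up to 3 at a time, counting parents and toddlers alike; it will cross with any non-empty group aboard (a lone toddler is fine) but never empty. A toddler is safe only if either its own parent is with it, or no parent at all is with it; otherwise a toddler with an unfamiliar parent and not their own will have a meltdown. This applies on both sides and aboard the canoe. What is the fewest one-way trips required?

Counting alone: each trip to the right bank takes at most 3 across and each return brings at least 1 back, so after t trips out (and t−1 returns) at most 3t − (t−1) of the 10 are across; that first reaches 10 at t = 5, so at least 9 crossings are needed.
The safety rule pushes this higher. Following every safe sequence of crossings, the most of the 10 that can be at the right bank as the canoe arrives there on crossing 9 is 9 — never all 10.
So no plan with fewer than 11 crossings exists, and this one achieves 11:
1. parent North and toddler North cross → the right bank.
2. parent North crosses ← the left bank.
3. toddler East, toddler Mid, and toddler South cross → the right bank.
4. toddler North crosses ← the left bank.
5. parent East, parent Mid, and parent South cross → the right bank.
6. parent South and toddler South cross ← the left bank.
7. parent North, parent South, and parent West cross → the right bank.
8. toddler Mid crosses ← the left bank.
9. toddler North and toddler South cross → the right bank.
10. toddler North crosses ← the left bank.
11. toddler Mid, toddler North, and toddler West cross → the right bank.

11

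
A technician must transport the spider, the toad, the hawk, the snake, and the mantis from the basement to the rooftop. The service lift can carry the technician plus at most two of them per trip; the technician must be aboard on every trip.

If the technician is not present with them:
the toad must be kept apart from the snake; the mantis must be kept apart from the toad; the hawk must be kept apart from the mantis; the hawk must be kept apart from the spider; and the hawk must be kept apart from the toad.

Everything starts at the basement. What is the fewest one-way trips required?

Counting alone: the technician can take at most 2 across per trip to the rooftop, so moving all 5 needs at least 3 loaded trips out, with a return between consecutive ones — at least 5 crossings.
The safety rule pushes this higher. Following every safe sequence of crossings, the most of the 5 that can be at the rooftop as the service lift arrives there on crossing 5 is 4 — never all 5.
So no plan with fewer than 7 crossings exists, and this one achieves 7:
1. Technician goes to the rooftop with the hawk and the toad.
2. Technician goes back to the basement with the toad.
3. Technician goes to the rooftop with the spider and the toad.
4. Technician goes back to the basement with the hawk.
5. Technician goes to the rooftop with the mantis and the snake.
6. Technician goes back to the basement with the toad.
7. Technician goes to the rooftop with the hawk and the toad.

7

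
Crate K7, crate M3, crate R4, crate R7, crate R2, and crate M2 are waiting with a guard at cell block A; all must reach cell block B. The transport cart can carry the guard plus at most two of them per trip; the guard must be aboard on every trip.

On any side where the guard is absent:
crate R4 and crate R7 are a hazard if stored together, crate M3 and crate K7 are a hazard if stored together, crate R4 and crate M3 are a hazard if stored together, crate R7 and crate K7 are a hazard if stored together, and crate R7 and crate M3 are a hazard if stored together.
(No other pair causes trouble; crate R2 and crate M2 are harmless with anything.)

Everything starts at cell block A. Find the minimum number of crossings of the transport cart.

9

Counting alone: the guard can take at most 2 across per trip to cell block B, so moving all 6 needs at least 3 loaded trips out, with a return between consecutive ones — at least 5 crossings.
The safety rule pushes this higher. Following every safe sequence of crossings, the most of the 6 that can be at cell block B as the transport cart arrives there on crossings 5, 7 is 4, 5 respectively — never all 6.
So no plan with fewer than 9 crossings exists, and this one achieves 9:
1. Guard goes to cell block B with crate M3 and crate R7.  [cell block A: crate K7, crate M2, crate R2, crate R4 | cell block B: crate M3, crate R7]
2. Guard goes back to cell block A with crate M3.  [cell block A: crate K7, crate M2, crate M3, crate R2, crate R4 | cell block B: crate R7]
3. Guard goes to cell block B with crate K7 and crate R4.  [cell block A: crate M2, crate M3, crate R2 | cell block B: crate K7, crate R4, crate R7]
4. Guard goes back to cell block A with crate R7.  [cell block A: crate M2, crate M3, crate R2, crate R7 | cell block B: crate K7, crate R4]
5. Guard goes to cell block B with crate M3 and crate R2.  [cell block A: crate M2, crate R7 | cell block B: crate K7, crate M3, crate R2, crate R4]
6. Guard goes back to cell block A with crate M3.  [cell block A: crate M2, crate M3, crate R7 | cell block B: crate K7, crate R2, crate R4]
7. Guard goes to cell block B with crate M2 and crate M3.  [cell block A: crate R7 | cell block B: crate K7, crate M2, crate M3, crate R2, crate R4]
8. Guard goes back to cell block A with crate M3.  [cell block A: crate M3, crate R7 | cell block B: crate K7, crate M2, crate R2, crate R4]
9. Guard goes to cell block B with crate M3 and crate R7.  [cell block A: — | cell block B: crate K7, crate M2, crate M3, crate R2, crate R4, crate R7]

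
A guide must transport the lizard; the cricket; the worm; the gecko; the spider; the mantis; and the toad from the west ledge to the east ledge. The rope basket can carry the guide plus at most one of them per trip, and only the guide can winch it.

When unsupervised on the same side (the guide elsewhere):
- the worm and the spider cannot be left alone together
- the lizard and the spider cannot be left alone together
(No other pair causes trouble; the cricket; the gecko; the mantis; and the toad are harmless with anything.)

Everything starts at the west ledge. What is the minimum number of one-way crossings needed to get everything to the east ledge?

15

Counting alone: the guide can take at most 1 across per trip to the east ledge, so moving all 7 needs at least 7 loaded trips out, with a return between consecutive ones — at least 13 crossings.
The safety rule pushes this higher. Following every safe sequence of crossings, the most of the 7 that can be at the east ledge as the rope basket arrives there on crossing 13 is 6 — never all 7.
So no plan with fewer than 15 crossings exists, and this one achieves 15:
1. Guide goes to the east ledge with the spider.
2. Guide goes back to the west ledge alone.
3. Guide goes to the east ledge with the lizard.
4. Guide goes back to the west ledge with the spider.
5. Guide goes to the east ledge with the worm.
6. Guide goes back to the west ledge alone.
7. Guide goes to the east ledge with the cricket.
8. Guide goes back to the west ledge alone.
9. Guide goes to the east ledge with the gecko.
10. Guide goes back to the west ledge alone.
11. Guide goes to the east ledge with the mantis.
12. Guide goes back to the west ledge alone.
13. Guide goes to the east ledge with the toad.
14. Guide goes back to the west ledge alone.
15. Guide goes to the east ledge with the spider.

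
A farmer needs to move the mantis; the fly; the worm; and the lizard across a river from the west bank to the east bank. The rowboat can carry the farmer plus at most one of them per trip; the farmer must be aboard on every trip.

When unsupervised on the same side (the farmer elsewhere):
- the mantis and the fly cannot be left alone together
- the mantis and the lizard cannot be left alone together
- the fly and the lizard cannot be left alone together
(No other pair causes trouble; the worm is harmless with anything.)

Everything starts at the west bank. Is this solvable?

No

Whatever the first load, the items left behind include a forbidden pair without the farmer. No opening move is safe, so no plan exists.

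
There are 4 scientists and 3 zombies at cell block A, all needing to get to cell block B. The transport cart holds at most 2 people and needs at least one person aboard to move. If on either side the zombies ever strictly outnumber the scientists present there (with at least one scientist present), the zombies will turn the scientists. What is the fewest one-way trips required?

11

Counting alone: each trip to cell block B takes at most 2 across and each return brings at least 1 back, so after t trips out (and t−1 returns) at most 2t − (t−1) of the 7 are across; that first reaches 7 at t = 6, so at least 11 crossings are needed.
The plan below uses exactly 11 crossings, so it is optimal:
1. 2 zombies → cell block B.  (cell block A: 4S 1Z; cell block B: 0S 2Z)
2. 1 zombie ← cell block A.  (cell block A: 4S 2Z; cell block B: 0S 1Z)
3. 2 zombies → cell block B.  (cell block A: 4S 0Z; cell block B: 0S 3Z)
4. 1 zombie ← cell block A.  (cell block A: 4S 1Z; cell block B: 0S 2Z)
5. 2 scientists → cell block B.  (cell block A: 2S 1Z; cell block B: 2S 2Z)
6. 1 zombie ← cell block A.  (cell block A: 2S 2Z; cell block B: 2S 1Z)
7. 1 scientist and 1 zombie → cell block B.  (cell block A: 1S 1Z; cell block B: 3S 2Z)
8. 1 scientist ← cell block A.  (cell block A: 2S 1Z; cell block B: 2S 2Z)
9. 1 scientist and 1 zombie → cell block B.  (cell block A: 1S 0Z; cell block B: 3S 3Z)
10. 1 zombie ← cell block A.  (cell block A: 1S 1Z; cell block B: 3S 2Z)
11. 1 scientist and 1 zombie → cell block B.  (cell block A: 0S 0Z; cell block B: 4S 3Z)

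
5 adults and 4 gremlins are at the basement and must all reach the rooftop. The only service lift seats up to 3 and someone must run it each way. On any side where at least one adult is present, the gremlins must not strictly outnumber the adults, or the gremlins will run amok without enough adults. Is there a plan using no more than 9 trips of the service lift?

Yes — this plan uses 7 crossings (≤ 9):
1. 3 gremlins → the rooftop.  (the basement: 5A 1G; the rooftop: 0A 3G)
2. 1 gremlin ← the basement.  (the basement: 5A 2G; the rooftop: 0A 2G)
3. 3 adults → the rooftop.  (the basement: 2A 2G; the rooftop: 3A 2G)
4. 1 adult ← the basement.  (the basement: 3A 2G; the rooftop: 2A 2G)
5. 2 adults and 1 gremlin → the rooftop.  (the basement: 1A 1G; the rooftop: 4A 3G)
6. 1 adult ← the basement.  (the basement: 2A 1G; the rooftop: 3A 3G)
7. 2 adults and 1 gremlin → the rooftop.  (the basement: 0A 0G; the rooftop: 5A 4G)

Yes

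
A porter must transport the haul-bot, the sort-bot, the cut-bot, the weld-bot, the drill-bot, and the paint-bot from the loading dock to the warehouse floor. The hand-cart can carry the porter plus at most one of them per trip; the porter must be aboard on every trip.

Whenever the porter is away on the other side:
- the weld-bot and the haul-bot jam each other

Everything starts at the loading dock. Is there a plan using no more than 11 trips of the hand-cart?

Yes — this plan uses 11 crossings (≤ 11):
1. Porter goes to the warehouse floor with the haul-bot.  [the loading dock: the cut-bot, the drill-bot, the paint-bot, the sort-bot, the weld-bot | the warehouse floor: the haul-bot]
2. Porter goes back to the loading dock alone.  [the loading dock: the cut-bot, the drill-bot, the paint-bot, the sort-bot, the weld-bot | the warehouse floor: the haul-bot]
3. Porter goes to the warehouse floor with the sort-bot.  [the loading dock: the cut-bot, the drill-bot, the paint-bot, the weld-bot | the warehouse floor: the haul-bot, the sort-bot]
4. Porter goes back to the loading dock alone.  [the loading dock: the cut-bot, the drill-bot, the paint-bot, the weld-bot | the warehouse floor: the haul-bot, the sort-bot]
5. Porter goes to the warehouse floor with the cut-bot.  [the loading dock: the drill-bot, the paint-bot, the weld-bot | the warehouse floor: the cut-bot, the haul-bot, the sort-bot]
6. Porter goes back to the loading dock alone.  [the loading dock: the drill-bot, the paint-bot, the weld-bot | the warehouse floor: the cut-bot, the haul-bot, the sort-bot]
7. Porter goes to the warehouse floor with the drill-bot.  [the loading dock: the paint-bot, the weld-bot | the warehouse floor: the cut-bot, the drill-bot, the haul-bot, the sort-bot]
8. Porter goes back to the loading dock alone.  [the loading dock: the paint-bot, the weld-bot | the warehouse floor: the cut-bot, the drill-bot, the haul-bot, the sort-bot]
9. Porter goes to the warehouse floor with the paint-bot.  [the loading dock: the weld-bot | the warehouse floor: the cut-bot, the drill-bot, the haul-bot, the paint-bot, the sort-bot]
10. Porter goes back to the loading dock alone.  [the loading dock: the weld-bot | the warehouse floor: the cut-bot, the drill-bot, the haul-bot, the paint-bot, the sort-bot]
11. Porter goes to the warehouse floor with the weld-bot.  [the loading dock: — | the warehouse floor: the cut-bot, the drill-bot, the haul-bot, the paint-bot, the sort-bot, the weld-bot]

Yes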